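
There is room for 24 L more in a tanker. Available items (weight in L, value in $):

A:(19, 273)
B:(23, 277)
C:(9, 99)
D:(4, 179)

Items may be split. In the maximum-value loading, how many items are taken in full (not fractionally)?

2

Sort by value per unit weight and fill in that order.
Ratios (sorted): D 44.75, A 14.37, B 12.04, C 11.00
take D (4 @ 179); take A (19 @ 273); take 1/23 of B → 12.04. Capacity used 24/24.
2 item(s) taken whole; one partial (take 1/23 of B).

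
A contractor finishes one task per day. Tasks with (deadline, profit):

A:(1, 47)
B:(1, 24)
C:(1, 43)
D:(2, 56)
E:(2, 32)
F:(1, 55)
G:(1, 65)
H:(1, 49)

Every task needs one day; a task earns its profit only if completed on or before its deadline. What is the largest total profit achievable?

Take jobs in profit order; each goes to the latest open slot no later than its deadline.
Profit order: G=65 D=56 F=55 H=49 A=47 C=43 E=32 B=24
Assign: G→slot 1, D→slot 2, F skipped, H skipped, A skipped, C skipped, E skipped, B skipped.
Slots: [1:G] [2:D]
Profit = 65 + 56 = 121

121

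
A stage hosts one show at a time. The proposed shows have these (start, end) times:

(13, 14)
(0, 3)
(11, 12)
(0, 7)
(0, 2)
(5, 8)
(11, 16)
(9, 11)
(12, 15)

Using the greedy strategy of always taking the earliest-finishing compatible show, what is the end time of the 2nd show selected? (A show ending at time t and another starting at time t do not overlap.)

8

Sorted by end: (0,2)  (0,3)  (0,7)  (5,8)  (9,11)  (11,12)  (13,14)  (12,15)  (11,16)
take (0,2); skip (0,7); take (5,8); take (9,11); take (11,12); take (13,14); skip (11,16).
Selected: (0,2) (5,8) (9,11) (11,12) (13,14)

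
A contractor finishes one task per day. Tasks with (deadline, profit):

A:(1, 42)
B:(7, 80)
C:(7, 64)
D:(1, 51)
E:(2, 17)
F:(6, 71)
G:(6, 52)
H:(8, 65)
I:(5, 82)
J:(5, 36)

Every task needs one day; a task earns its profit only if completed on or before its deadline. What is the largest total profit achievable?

Take jobs in profit order; each goes to the latest open slot no later than its deadline.
Profit order: I=82 B=80 F=71 H=65 C=64 G=52 D=51 A=42 J=36 E=17
Assign: I→slot 5, B→slot 7, F→slot 6, H→slot 8, C→slot 4, G→slot 3, D→slot 1, A skipped, J→slot 2, E skipped.
Slots: [1:D] [2:J] [3:G] [4:C] [5:I] [6:F] [7:B] [8:H]
Profit = 51 + 36 + 52 + 64 + 82 + 71 + 80 + 65 = 501

501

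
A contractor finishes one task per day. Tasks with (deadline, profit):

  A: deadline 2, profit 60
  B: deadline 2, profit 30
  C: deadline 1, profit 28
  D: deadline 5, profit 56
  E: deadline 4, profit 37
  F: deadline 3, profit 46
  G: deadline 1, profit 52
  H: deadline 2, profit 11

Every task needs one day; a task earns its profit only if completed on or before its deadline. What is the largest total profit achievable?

Profit order: A=60 D=56 G=52 F=46 E=37 B=30 C=28 H=11
Assign: A→slot 2, D→slot 5, G→slot 1, F→slot 3, E→slot 4, B skipped, C skipped, H skipped.
Slots: [1:G] [2:A] [3:F] [4:E] [5:D]
Profit = 52 + 60 + 46 + 37 + 56 = 251

251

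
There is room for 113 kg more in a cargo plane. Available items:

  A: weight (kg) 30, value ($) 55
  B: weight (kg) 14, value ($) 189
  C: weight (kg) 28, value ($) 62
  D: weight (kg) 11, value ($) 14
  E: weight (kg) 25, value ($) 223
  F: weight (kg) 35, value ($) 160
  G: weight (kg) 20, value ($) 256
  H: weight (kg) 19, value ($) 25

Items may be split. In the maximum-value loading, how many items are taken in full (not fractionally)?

4

Greedy by value/weight ratio, highest first.
Ratios (sorted): B 13.50, G 12.80, E 8.92, F 4.57, C 2.21, A 1.83, H 1.32, D 1.27
take B (14 @ 189); take G (20 @ 256); take E (25 @ 223); take F (35 @ 160); take 19/28 of C → 42.07. Capacity used 113/113.
4 item(s) taken whole; one partial (take 19/28 of C).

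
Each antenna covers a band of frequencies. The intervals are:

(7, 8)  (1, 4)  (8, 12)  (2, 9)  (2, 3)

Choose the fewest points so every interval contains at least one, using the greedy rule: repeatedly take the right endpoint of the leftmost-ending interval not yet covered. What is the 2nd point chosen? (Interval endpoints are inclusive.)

Process intervals by earliest right end; each time one isn't hit yet, stab at its right endpoint.
Sorted: [2,3] [1,4] [7,8] [2,9] [8,12]
{[2,3],[1,4]} hit by 3; {[7,8],[2,9],[8,12]} hit by 8.
Points: 3, 8 (2 total).

8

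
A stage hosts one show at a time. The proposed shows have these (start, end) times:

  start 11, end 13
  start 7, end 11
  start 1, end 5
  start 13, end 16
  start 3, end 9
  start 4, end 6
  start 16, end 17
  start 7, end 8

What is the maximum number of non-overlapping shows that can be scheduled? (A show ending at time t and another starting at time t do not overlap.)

Sorted by end: (1,5)  (4,6)  (7,8)  (3,9)  (7,11)  (11,13)  (13,16)  (16,17)
take (1,5); take (7,8); take (11,13); take (13,16); take (16,17).
Selected 5 shows.

5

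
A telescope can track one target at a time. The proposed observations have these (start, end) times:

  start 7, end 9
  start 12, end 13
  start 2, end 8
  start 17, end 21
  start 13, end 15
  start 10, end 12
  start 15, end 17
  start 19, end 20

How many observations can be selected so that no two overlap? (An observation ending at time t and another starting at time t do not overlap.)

6

Sorted by end: (2,8)  (7,9)  (10,12)  (12,13)  (13,15)  (15,17)  (19,20)  (17,21)
take (2,8); take (10,12); take (12,13); take (13,15); take (15,17); take (19,20).
Selected 6 observations.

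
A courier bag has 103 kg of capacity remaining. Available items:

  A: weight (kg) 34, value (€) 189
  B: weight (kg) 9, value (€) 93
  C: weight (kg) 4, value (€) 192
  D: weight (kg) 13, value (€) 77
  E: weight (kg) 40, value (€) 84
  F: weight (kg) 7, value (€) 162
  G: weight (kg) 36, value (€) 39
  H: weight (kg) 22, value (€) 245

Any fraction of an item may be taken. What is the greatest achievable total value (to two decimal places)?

987.40

Order: C (192/4=48.00) > F (162/7=23.14) > H (245/22=11.14) > B (93/9=10.33) > D (77/13=5.92) > A (189/34=5.56) > E (84/40=2.10) > G (39/36=1.08)
Fill: take C (4 @ 192) → take F (7 @ 162) → take H (22 @ 245) → take B (9 @ 93) → take D (13 @ 77) → take A (34 @ 189) → take 14/40 of E → 29.40; 103/103 used.
Total value = 987.40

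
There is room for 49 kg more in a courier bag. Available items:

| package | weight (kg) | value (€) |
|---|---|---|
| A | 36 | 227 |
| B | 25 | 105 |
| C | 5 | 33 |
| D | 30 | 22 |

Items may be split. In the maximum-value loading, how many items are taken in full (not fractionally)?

Greedy by value/weight ratio, highest first.
Order: C (33/5=6.60) > A (227/36=6.31) > B (105/25=4.20) > D (22/30=0.73)
Fill: take C (5 @ 33) → take A (36 @ 227) → take 8/25 of B → 33.60; 49/49 used.
2 item(s) taken whole; one partial (take 8/25 of B).

2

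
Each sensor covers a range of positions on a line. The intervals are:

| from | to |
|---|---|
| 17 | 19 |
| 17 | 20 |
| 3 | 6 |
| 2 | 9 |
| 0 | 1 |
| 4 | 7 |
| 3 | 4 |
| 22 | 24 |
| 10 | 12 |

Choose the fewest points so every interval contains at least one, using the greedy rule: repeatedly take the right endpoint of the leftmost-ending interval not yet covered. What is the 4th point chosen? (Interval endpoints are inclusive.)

Sort by right endpoint; whenever an interval is uncovered, place a point at its right end.
Sorted: [0,1] [3,4] [3,6] [4,7] [2,9] [10,12] [17,19] [17,20] [22,24]
{[0,1]} hit by 1; {[3,4],[3,6],[4,7],[2,9]} hit by 4; {[10,12]} hit by 12; {[17,19],[17,20]} hit by 19; {[22,24]} hit by 24.
Points: 1, 4, 12, 19, 24 (5 total).

19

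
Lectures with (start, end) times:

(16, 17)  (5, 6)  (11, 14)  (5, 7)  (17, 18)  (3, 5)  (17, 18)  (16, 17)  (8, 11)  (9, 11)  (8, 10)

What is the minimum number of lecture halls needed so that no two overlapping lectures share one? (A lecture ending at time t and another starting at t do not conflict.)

Count concurrent intervals with a sweep; the peak is the room count.
Events (time:±→running): 3:+→1 5:-→0 5:+→1 5:+→2 6:-→1 7:-→0 8:+→1 8:+→2 9:+→3 … peak 3.

3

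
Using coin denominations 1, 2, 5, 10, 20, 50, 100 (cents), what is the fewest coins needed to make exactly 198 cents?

7

198 − 1×100→98 − 1×50→48 − 2×20→8 − 1×5→3 − 1×2→1 − 1×1→0
Total coins = 1 + 1 + 2 + 1 + 1 + 1 = 7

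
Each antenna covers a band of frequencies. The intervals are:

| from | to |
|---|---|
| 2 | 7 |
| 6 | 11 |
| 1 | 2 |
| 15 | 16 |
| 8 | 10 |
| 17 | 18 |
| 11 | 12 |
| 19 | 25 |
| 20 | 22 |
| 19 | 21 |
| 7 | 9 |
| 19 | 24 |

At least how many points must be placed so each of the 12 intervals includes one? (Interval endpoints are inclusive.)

Sorted: [1,2] [2,7] [7,9] [8,10] [6,11] [11,12] [15,16] [17,18] [19,21] [20,22] [19,24] [19,25]
{[1,2],[2,7]} hit by 2; {[7,9],[8,10],[6,11]} hit by 9; {[11,12]} hit by 12; {[15,16]} hit by 16; {[17,18]} hit by 18; {[19,21],[20,22],[19,24],[19,25]} hit by 21.
Points: 2, 9, 12, 16, 18, 21 (6 total).

6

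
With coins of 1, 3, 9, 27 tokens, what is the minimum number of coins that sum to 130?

Greedy: take as many of the largest coin as possible, then repeat with the remainder.
130 − 4×27→22 − 2×9→4 − 1×3→1 − 1×1→0
Total coins = 4 + 2 + 1 + 1 = 8

8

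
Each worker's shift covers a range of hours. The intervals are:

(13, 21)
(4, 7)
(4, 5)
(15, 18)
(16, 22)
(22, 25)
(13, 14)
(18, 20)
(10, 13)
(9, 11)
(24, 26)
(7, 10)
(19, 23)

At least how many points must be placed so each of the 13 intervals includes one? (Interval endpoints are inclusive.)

Process intervals by earliest right end; each time one isn't hit yet, stab at its right endpoint.
Sorted: [4,5] [4,7] [7,10] [9,11] [10,13] [13,14] [15,18] [18,20] [13,21] [16,22] [19,23] [22,25] [24,26]
{[4,5],[4,7]} hit by 5; {[7,10],[9,11],[10,13]} hit by 10; {[13,14]} hit by 14; {[15,18],[18,20],[13,21],[16,22]} hit by 18; {[19,23],[22,25]} hit by 23; {[24,26]} hit by 26.
Points: 5, 10, 14, 18, 23, 26 (6 total).

6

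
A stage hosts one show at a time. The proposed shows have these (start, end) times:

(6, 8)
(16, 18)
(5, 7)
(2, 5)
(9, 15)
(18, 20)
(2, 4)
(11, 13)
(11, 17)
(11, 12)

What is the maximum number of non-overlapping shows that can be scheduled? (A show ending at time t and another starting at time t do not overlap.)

5

Order by finish time; keep every interval that doesn't clash with the previous kept one.
Sorted by end: (2,4)  (2,5)  (5,7)  (6,8)  (11,12)  (11,13)  (9,15)  (11,17)  (16,18)  (18,20)
take (2,4); take (5,7); skip (6,8); take (11,12); take (16,18); take (18,20).
Selected 5 shows.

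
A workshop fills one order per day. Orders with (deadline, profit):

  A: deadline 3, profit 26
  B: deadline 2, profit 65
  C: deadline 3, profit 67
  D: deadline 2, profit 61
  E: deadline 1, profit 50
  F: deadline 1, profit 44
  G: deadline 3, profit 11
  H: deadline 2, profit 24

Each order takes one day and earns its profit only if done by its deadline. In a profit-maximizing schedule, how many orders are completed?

3

Profit order: C=67 B=65 D=61 E=50 F=44 A=26 H=24 G=11
Assign: C→slot 3, B→slot 2, D→slot 1, E skipped, F skipped, A skipped, H skipped, G skipped.
Slots: [1:D] [2:B] [3:C]
3 of 8 scheduled.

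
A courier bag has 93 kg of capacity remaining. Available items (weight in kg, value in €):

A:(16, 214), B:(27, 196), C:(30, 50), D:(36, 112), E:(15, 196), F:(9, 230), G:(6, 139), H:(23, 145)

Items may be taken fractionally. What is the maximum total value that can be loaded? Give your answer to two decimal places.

1101.09

Ratios (sorted): F 25.56, G 23.17, A 13.38, E 13.07, B 7.26, H 6.30, D 3.11, C 1.67
take F (9 @ 230); take G (6 @ 139); take A (16 @ 214); take E (15 @ 196); take B (27 @ 196); take 20/23 of H → 126.09. Capacity used 93/93.
Total value = 1101.09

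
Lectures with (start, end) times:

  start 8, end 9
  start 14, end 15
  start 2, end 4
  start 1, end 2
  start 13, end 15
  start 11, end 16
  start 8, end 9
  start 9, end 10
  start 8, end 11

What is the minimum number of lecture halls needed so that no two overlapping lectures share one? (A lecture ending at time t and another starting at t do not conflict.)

3

The answer is the maximum number of intervals overlapping at any instant.
starts: [1, 2, 8, 8, 8, 9, 11, 13, 14]
ends:   [2, 4, 9, 9, 10, 11, 15, 15, 16]
s1→1 e2→0 s2→1 e4→0 s8→1 s8→2 s8→3  — peak 3.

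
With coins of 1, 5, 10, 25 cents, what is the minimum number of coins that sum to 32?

32 − 1×25→7 − 1×5→2 − 2×1→0
Total coins = 1 + 1 + 2 = 4

4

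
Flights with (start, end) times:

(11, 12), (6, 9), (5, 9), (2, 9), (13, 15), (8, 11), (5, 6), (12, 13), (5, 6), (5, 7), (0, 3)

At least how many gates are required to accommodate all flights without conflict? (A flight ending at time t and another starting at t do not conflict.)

5

The answer is the maximum number of intervals overlapping at any instant.
Events (time:±→running): 0:+→1 2:+→2 3:-→1 5:+→2 5:+→3 5:+→4 5:+→5 … peak 5.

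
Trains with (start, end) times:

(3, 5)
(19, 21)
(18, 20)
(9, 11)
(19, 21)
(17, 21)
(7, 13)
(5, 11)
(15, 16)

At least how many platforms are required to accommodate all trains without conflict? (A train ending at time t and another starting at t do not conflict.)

4

starts: [3, 5, 7, 9, 15, 17, 18, 19, 19]
ends:   [5, 11, 11, 13, 16, 20, 21, 21, 21]
s3→1 e5→0 s5→1 s7→2 s9→3 e11→2 e11→1 e13→0 s15→1 e16→0 s17→1 s18→2 s19→3 s19→4  — peak 4.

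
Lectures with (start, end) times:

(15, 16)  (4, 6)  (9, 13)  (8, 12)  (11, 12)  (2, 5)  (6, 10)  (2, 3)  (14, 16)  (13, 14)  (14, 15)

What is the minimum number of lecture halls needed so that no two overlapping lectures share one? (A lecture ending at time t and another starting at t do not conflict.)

Count concurrent intervals with a sweep; the peak is the room count.
starts: [2, 2, 4, 6, 8, 9, 11, 13, 14, 14, 15]
ends:   [3, 5, 6, 10, 12, 12, 13, 14, 15, 16, 16]
s2→1 s2→2 e3→1 s4→2 e5→1 e6→0 s6→1 s8→2 s9→3  — peak 3.

3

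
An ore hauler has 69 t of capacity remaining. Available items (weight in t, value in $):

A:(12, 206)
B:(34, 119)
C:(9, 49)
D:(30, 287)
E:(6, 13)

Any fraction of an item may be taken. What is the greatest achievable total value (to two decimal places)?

Ratios (sorted): A 17.17, D 9.57, C 5.44, B 3.50, E 2.17
take A (12 @ 206); take D (30 @ 287); take C (9 @ 49); take 18/34 of B → 63.00. Capacity used 69/69.
Total value = 605.00

605.00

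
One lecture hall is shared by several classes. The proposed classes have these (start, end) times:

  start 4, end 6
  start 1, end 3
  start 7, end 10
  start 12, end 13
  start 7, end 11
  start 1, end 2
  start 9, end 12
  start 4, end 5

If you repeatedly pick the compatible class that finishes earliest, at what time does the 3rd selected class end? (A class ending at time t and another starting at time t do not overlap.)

10

By end time: (1,2), (1,3), (4,5), (4,6), (7,10), (7,11), (9,12), (12,13).
Pick (1,2); next start ≥ 2 → (4,5); next start ≥ 5 → (7,10); next start ≥ 10 → (12,13).
Selected: (1,2) (4,5) (7,10) (12,13)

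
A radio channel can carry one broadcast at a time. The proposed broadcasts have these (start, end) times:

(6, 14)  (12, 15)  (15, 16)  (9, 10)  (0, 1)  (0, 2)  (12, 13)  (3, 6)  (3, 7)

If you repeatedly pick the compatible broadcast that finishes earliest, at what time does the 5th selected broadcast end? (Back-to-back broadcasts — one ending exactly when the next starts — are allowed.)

Greedy by earliest finish: after sorting by end time, pick each interval compatible with the last pick.
By end time: (0,1), (0,2), (3,6), (3,7), (9,10), (12,13), (6,14), (12,15), (15,16).
Pick (0,1); next start ≥ 1 → (3,6); next start ≥ 6 → (9,10); next start ≥ 10 → (12,13); next start ≥ 13 → (15,16).
Selected: (0,1) (3,6) (9,10) (12,13) (15,16)

16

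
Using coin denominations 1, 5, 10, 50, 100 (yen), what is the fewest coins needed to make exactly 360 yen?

5

Use the largest denomination that fits, subtract, and repeat.
360 = 3×100 + 1×50 + 1×10
Total coins = 3 + 1 + 1 = 5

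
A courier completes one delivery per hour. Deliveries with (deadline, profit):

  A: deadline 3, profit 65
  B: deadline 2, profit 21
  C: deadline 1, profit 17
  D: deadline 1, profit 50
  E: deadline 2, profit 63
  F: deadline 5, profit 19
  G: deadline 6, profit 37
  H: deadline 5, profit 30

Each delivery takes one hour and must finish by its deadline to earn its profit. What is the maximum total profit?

Profit order: A=65 E=63 D=50 G=37 H=30 B=21 F=19 C=17
Assign: A→slot 3, E→slot 2, D→slot 1, G→slot 6, H→slot 5, B skipped, F→slot 4, C skipped.
Slots: [1:D] [2:E] [3:A] [4:F] [5:H] [6:G]
Profit = 50 + 63 + 65 + 19 + 30 + 37 = 264

264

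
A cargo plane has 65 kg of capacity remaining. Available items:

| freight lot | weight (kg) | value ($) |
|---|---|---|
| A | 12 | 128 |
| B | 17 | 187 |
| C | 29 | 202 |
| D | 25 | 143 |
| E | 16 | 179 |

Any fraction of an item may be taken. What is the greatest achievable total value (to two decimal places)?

Sort by value per unit weight and fill in that order.
Ratios (sorted): E 11.19, B 11.00, A 10.67, C 6.97, D 5.72
take E (16 @ 179); take B (17 @ 187); take A (12 @ 128); take 20/29 of C → 139.31. Capacity used 65/65.
Total value = 633.31

633.31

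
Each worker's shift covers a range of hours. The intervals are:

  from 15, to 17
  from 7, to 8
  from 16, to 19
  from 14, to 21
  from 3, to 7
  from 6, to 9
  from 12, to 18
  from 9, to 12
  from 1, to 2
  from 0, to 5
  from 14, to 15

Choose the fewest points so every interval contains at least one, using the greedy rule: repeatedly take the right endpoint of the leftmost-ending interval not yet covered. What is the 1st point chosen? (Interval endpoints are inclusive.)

2

Sort by right endpoint; whenever an interval is uncovered, place a point at its right end.
Sorted: [1,2] [0,5] [3,7] [7,8] [6,9] [9,12] [14,15] [15,17] [12,18] [16,19] [14,21]
{[1,2],[0,5]} hit by 2; {[3,7],[7,8],[6,9]} hit by 7; {[9,12]} hit by 12; {[14,15],[15,17],[12,18]} hit by 15; {[16,19],[14,21]} hit by 19.
Points: 2, 7, 12, 15, 19 (5 total).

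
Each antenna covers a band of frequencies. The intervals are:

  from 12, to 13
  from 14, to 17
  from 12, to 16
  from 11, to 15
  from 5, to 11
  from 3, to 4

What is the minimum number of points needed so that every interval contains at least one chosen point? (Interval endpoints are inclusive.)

Sorted: [3,4] [5,11] [12,13] [11,15] [12,16] [14,17]
{[3,4]} hit by 4; {[5,11]} hit by 11; {[12,13],[11,15],[12,16]} hit by 13; {[14,17]} hit by 17.
Points: 4, 11, 13, 17 (4 total).

4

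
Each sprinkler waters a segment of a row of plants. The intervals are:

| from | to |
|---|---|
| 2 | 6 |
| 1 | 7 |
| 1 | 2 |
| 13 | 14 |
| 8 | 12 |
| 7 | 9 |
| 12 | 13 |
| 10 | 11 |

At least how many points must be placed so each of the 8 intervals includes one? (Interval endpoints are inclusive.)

4

Sort by right endpoint; whenever an interval is uncovered, place a point at its right end.
By right end: [1,2]  [2,6]  [1,7]  [7,9]  [10,11]  [8,12]  [12,13]  [13,14]
[1,2] uncovered → point at 2; [7,9] uncovered → point at 9; [10,11] uncovered → point at 11; [12,13] uncovered → point at 13.
Points: 2, 9, 11, 13 (4 total).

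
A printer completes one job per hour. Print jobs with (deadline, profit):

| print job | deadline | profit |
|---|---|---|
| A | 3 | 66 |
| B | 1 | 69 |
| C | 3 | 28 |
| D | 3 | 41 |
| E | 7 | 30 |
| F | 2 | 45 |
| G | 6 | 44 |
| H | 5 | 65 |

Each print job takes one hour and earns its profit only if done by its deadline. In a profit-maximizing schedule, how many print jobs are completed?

Sort by profit descending; place each in the latest free slot ≤ its deadline.
By profit: B(d1,69), A(d3,66), H(d5,65), F(d2,45), G(d6,44), D(d3,41), E(d7,30), C(d3,28)
B→slot 1; A→slot 3; H→slot 5; F→slot 2; G→slot 6; D skipped; E→slot 7; C skipped.
6 of 8 scheduled.

6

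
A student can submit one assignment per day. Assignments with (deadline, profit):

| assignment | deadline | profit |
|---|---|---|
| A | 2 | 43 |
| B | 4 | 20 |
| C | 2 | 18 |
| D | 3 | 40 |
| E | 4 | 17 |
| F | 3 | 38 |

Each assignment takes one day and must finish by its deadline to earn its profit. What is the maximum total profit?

141

Take jobs in profit order; each goes to the latest open slot no later than its deadline.
By profit: A(d2,43), D(d3,40), F(d3,38), B(d4,20), C(d2,18), E(d4,17)
A→slot 2; D→slot 3; F→slot 1; B→slot 4; C skipped; E skipped.
Profit = 38 + 43 + 40 + 20 = 141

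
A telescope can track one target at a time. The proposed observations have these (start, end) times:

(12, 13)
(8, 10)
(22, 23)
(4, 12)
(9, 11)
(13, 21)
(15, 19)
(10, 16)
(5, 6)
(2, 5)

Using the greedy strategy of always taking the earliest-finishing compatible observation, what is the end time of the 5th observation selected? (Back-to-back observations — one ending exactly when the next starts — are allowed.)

Greedy by earliest finish: after sorting by end time, pick each interval compatible with the last pick.
By end time: (2,5), (5,6), (8,10), (9,11), (4,12), (12,13), (10,16), (15,19), (13,21), (22,23).
Pick (2,5); next start ≥ 5 → (5,6); next start ≥ 6 → (8,10); next start ≥ 10 → (12,13); next start ≥ 13 → (15,19); next start ≥ 19 → (22,23).
Selected: (2,5) (5,6) (8,10) (12,13) (15,19) (22,23)

19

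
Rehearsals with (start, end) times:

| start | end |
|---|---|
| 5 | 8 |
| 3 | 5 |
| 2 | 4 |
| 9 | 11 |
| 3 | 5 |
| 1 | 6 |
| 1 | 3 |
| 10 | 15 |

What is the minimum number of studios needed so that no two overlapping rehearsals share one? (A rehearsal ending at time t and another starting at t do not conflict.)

Count concurrent intervals with a sweep; the peak is the room count.
starts: [1, 1, 2, 3, 3, 5, 9, 10]
ends:   [3, 4, 5, 5, 6, 8, 11, 15]
s1→1 s1→2 s2→3 e3→2 s3→3 s3→4  — peak 4.

4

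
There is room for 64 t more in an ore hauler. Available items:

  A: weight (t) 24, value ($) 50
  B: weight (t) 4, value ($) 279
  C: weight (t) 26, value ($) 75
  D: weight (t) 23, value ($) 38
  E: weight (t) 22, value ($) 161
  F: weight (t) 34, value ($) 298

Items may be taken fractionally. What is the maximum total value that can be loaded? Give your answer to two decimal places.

Sort by value per unit weight and fill in that order.
Ratios (sorted): B 69.75, F 8.76, E 7.32, C 2.88, A 2.08, D 1.65
take B (4 @ 279); take F (34 @ 298); take E (22 @ 161); take 4/26 of C → 11.54. Capacity used 64/64.
Total value = 749.54

749.54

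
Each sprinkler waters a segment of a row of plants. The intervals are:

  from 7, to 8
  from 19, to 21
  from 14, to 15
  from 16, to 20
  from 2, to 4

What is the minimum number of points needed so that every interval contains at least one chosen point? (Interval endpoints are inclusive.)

4

Process intervals by earliest right end; each time one isn't hit yet, stab at its right endpoint.
By right end: [2,4]  [7,8]  [14,15]  [16,20]  [19,21]
[2,4] uncovered → point at 4; [7,8] uncovered → point at 8; [14,15] uncovered → point at 15; [16,20] uncovered → point at 20.
Points: 4, 8, 15, 20 (4 total).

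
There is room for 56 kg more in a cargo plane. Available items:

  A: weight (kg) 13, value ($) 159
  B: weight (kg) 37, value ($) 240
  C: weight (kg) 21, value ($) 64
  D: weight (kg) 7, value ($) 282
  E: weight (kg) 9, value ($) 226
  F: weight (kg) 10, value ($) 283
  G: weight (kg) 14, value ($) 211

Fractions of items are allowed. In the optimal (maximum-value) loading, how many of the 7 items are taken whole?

Sort by value per unit weight and fill in that order.
Ratios (sorted): D 40.29, F 28.30, E 25.11, G 15.07, A 12.23, B 6.49, C 3.05
take D (7 @ 282); take F (10 @ 283); take E (9 @ 226); take G (14 @ 211); take A (13 @ 159); take 3/37 of B → 19.46. Capacity used 56/56.
5 item(s) taken whole; one partial (take 3/37 of B).

5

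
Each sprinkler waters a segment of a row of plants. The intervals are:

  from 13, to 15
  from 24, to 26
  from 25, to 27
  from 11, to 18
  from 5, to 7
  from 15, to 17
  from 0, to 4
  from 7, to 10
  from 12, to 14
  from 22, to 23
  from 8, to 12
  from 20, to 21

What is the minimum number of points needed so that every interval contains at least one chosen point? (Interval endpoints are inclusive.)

7

Sort by right endpoint; whenever an interval is uncovered, place a point at its right end.
By right end: [0,4]  [5,7]  [7,10]  [8,12]  [12,14]  [13,15]  [15,17]  [11,18]  [20,21]  [22,23]  [24,26]  [25,27]
[0,4] uncovered → point at 4; [5,7] uncovered → point at 7; [8,12] uncovered → point at 12; [13,15] uncovered → point at 15; [20,21] uncovered → point at 21; [22,23] uncovered → point at 23; [24,26] uncovered → point at 26.
Points: 4, 7, 12, 15, 21, 23, 26 (7 total).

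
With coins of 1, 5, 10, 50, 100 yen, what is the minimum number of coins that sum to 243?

Greedy: take as many of the largest coin as possible, then repeat with the remainder.
243 = 2×100 + 4×10 + 3×1
Total coins = 2 + 4 + 3 = 9

9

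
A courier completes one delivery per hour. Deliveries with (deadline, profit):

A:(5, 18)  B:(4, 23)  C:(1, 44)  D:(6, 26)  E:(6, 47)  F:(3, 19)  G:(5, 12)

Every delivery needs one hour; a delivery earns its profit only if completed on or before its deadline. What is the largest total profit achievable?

By profit: E(d6,47), C(d1,44), D(d6,26), B(d4,23), F(d3,19), A(d5,18), G(d5,12)
E→slot 6; C→slot 1; D→slot 5; B→slot 4; F→slot 3; A→slot 2; G skipped.
Profit = 44 + 18 + 19 + 23 + 26 + 47 = 177

177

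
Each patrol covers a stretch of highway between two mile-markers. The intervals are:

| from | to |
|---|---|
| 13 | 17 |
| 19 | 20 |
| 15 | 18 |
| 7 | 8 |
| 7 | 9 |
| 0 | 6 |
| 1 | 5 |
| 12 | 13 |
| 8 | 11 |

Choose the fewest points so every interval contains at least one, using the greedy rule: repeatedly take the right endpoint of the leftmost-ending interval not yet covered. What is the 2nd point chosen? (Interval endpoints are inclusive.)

Sort by right endpoint; whenever an interval is uncovered, place a point at its right end.
By right end: [1,5]  [0,6]  [7,8]  [7,9]  [8,11]  [12,13]  [13,17]  [15,18]  [19,20]
[1,5] uncovered → point at 5; [7,8] uncovered → point at 8; [12,13] uncovered → point at 13; [15,18] uncovered → point at 18; [19,20] uncovered → point at 20.
Points: 5, 8, 13, 18, 20 (5 total).

8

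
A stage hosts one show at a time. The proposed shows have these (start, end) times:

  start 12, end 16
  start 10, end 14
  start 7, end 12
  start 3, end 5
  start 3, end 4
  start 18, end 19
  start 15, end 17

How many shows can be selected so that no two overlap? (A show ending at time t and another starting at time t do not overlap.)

4

By end time: (3,4), (3,5), (7,12), (10,14), (12,16), (15,17), (18,19).
Pick (3,4); next start ≥ 4 → (7,12); next start ≥ 12 → (12,16); next start ≥ 16 → (18,19).
Selected 4 shows.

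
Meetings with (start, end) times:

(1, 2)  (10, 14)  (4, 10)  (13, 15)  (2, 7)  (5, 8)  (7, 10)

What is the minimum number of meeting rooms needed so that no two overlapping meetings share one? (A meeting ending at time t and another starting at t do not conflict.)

3

Count concurrent intervals with a sweep; the peak is the room count.
Events (time:±→running): 1:+→1 2:-→0 2:+→1 4:+→2 5:+→3 … peak 3.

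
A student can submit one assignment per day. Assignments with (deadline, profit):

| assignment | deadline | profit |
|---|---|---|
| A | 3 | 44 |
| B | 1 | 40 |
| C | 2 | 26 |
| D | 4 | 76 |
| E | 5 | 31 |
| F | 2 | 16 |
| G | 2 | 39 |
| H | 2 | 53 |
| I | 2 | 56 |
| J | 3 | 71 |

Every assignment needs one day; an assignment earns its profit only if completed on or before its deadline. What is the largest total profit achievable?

287

By profit: D(d4,76), J(d3,71), I(d2,56), H(d2,53), A(d3,44), B(d1,40), G(d2,39), E(d5,31), C(d2,26), F(d2,16)
D→slot 4; J→slot 3; I→slot 2; H→slot 1; A skipped; B skipped; G skipped; E→slot 5; C skipped; F skipped.
Profit = 53 + 56 + 71 + 76 + 31 = 287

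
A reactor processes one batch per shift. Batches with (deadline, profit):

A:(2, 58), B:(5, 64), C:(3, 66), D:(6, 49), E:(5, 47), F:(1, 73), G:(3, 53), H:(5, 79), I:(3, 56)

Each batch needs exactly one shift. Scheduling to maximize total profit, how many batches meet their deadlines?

6

Profit order: H=79 F=73 C=66 B=64 A=58 I=56 G=53 D=49 E=47
Assign: H→slot 5, F→slot 1, C→slot 3, B→slot 4, A→slot 2, I skipped, G skipped, D→slot 6, E skipped.
Slots: [1:F] [2:A] [3:C] [4:B] [5:H] [6:D]
6 of 9 scheduled.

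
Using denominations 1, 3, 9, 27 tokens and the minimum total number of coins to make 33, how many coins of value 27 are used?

Use the largest denomination that fits, subtract, and repeat.
33 = 1×27 + 2×3
Count of 27: 1

1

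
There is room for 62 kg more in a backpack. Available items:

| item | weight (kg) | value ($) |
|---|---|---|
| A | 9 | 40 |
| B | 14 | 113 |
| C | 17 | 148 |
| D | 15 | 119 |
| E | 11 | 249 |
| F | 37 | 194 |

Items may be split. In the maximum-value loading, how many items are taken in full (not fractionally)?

4

Order: E (249/11=22.64) > C (148/17=8.71) > B (113/14=8.07) > D (119/15=7.93) > F (194/37=5.24) > A (40/9=4.44)
Fill: take E (11 @ 249) → take C (17 @ 148) → take B (14 @ 113) → take D (15 @ 119) → take 5/37 of F → 26.22; 62/62 used.
4 item(s) taken whole; one partial (take 5/37 of F).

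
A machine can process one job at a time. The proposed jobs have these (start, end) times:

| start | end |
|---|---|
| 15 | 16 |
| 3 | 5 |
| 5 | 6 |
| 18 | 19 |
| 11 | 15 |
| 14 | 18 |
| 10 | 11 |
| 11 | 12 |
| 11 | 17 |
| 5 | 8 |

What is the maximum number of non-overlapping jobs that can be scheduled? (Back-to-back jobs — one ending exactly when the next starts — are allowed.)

Order by finish time; keep every interval that doesn't clash with the previous kept one.
By end time: (3,5), (5,6), (5,8), (10,11), (11,12), (11,15), (15,16), (11,17), (14,18), (18,19).
Pick (3,5); next start ≥ 5 → (5,6); next start ≥ 6 → (10,11); next start ≥ 11 → (11,12); next start ≥ 12 → (15,16); next start ≥ 16 → (18,19).
Selected 6 jobs.

6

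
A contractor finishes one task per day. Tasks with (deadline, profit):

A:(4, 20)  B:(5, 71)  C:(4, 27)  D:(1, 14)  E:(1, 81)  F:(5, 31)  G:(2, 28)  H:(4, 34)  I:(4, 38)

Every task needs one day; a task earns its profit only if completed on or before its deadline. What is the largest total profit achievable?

255

Sort by profit descending; place each in the latest free slot ≤ its deadline.
Profit order: E=81 B=71 I=38 H=34 F=31 G=28 C=27 A=20 D=14
Assign: E→slot 1, B→slot 5, I→slot 4, H→slot 3, F→slot 2, G skipped, C skipped, A skipped, D skipped.
Slots: [1:E] [2:F] [3:H] [4:I] [5:B]
Profit = 81 + 31 + 34 + 38 + 71 = 255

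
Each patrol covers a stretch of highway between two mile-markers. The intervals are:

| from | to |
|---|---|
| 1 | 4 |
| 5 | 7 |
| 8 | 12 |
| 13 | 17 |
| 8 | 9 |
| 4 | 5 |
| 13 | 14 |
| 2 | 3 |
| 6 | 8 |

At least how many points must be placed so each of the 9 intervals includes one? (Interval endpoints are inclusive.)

Process intervals by earliest right end; each time one isn't hit yet, stab at its right endpoint.
Sorted: [2,3] [1,4] [4,5] [5,7] [6,8] [8,9] [8,12] [13,14] [13,17]
{[2,3],[1,4]} hit by 3; {[4,5],[5,7]} hit by 5; {[6,8],[8,9],[8,12]} hit by 8; {[13,14],[13,17]} hit by 14.
Points: 3, 5, 8, 14 (4 total).

4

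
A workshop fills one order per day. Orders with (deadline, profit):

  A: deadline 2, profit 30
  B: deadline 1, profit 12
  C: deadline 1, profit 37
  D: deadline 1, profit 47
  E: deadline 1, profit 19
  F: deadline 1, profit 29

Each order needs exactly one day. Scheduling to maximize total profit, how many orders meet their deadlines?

2

Take jobs in profit order; each goes to the latest open slot no later than its deadline.
By profit: D(d1,47), C(d1,37), A(d2,30), F(d1,29), E(d1,19), B(d1,12)
D→slot 1; C skipped; A→slot 2; F skipped; E skipped; B skipped.
2 of 6 scheduled.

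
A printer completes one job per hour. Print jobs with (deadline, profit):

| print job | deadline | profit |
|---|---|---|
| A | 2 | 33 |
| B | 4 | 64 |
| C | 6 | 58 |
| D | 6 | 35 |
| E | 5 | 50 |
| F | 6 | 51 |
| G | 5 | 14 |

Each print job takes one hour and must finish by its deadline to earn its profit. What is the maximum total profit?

291

Take jobs in profit order; each goes to the latest open slot no later than its deadline.
Profit order: B=64 C=58 F=51 E=50 D=35 A=33 G=14
Assign: B→slot 4, C→slot 6, F→slot 5, E→slot 3, D→slot 2, A→slot 1, G skipped.
Slots: [1:A] [2:D] [3:E] [4:B] [5:F] [6:C]
Profit = 33 + 35 + 50 + 64 + 51 + 58 = 291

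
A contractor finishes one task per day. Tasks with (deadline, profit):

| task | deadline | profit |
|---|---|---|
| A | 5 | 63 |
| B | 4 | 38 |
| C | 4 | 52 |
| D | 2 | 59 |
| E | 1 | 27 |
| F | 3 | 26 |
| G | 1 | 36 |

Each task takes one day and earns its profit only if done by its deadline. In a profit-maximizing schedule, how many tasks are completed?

5

Profit order: A=63 D=59 C=52 B=38 G=36 E=27 F=26
Assign: A→slot 5, D→slot 2, C→slot 4, B→slot 3, G→slot 1, E skipped, F skipped.
Slots: [1:G] [2:D] [3:B] [4:C] [5:A]
5 of 7 scheduled.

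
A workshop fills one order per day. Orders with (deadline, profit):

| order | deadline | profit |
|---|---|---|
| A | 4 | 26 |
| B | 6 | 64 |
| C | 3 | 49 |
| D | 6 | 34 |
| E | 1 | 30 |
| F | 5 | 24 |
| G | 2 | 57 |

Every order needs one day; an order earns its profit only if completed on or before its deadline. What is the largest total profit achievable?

260

Take jobs in profit order; each goes to the latest open slot no later than its deadline.
Profit order: B=64 G=57 C=49 D=34 E=30 A=26 F=24
Assign: B→slot 6, G→slot 2, C→slot 3, D→slot 5, E→slot 1, A→slot 4, F skipped.
Slots: [1:E] [2:G] [3:C] [4:A] [5:D] [6:B]
Profit = 30 + 57 + 49 + 26 + 34 + 64 = 260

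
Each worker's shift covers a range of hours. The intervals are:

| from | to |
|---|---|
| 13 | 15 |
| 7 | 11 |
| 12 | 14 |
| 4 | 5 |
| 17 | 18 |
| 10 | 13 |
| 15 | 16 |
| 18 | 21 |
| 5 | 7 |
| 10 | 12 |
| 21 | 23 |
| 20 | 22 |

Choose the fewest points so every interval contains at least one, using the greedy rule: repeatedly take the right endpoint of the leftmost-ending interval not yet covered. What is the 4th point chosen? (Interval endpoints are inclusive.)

16

Sorted: [4,5] [5,7] [7,11] [10,12] [10,13] [12,14] [13,15] [15,16] [17,18] [18,21] [20,22] [21,23]
{[4,5],[5,7]} hit by 5; {[7,11],[10,12],[10,13]} hit by 11; {[12,14],[13,15]} hit by 14; {[15,16]} hit by 16; {[17,18],[18,21]} hit by 18; {[20,22],[21,23]} hit by 22.
Points: 5, 11, 14, 16, 18, 22 (6 total).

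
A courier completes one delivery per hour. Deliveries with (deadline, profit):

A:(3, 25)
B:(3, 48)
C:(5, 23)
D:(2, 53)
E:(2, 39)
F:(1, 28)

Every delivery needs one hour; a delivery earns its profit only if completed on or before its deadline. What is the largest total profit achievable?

By profit: D(d2,53), B(d3,48), E(d2,39), F(d1,28), A(d3,25), C(d5,23)
D→slot 2; B→slot 3; E→slot 1; F skipped; A skipped; C→slot 5.
Profit = 39 + 53 + 48 + 23 = 163

163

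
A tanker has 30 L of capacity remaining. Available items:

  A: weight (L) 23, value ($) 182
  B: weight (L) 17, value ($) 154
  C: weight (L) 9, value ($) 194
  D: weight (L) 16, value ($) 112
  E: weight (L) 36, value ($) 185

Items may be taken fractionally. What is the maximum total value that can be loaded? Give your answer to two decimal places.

379.65

Greedy by value/weight ratio, highest first.
Ratios (sorted): C 21.56, B 9.06, A 7.91, D 7.00, E 5.14
take C (9 @ 194); take B (17 @ 154); take 4/23 of A → 31.65. Capacity used 30/30.
Total value = 379.65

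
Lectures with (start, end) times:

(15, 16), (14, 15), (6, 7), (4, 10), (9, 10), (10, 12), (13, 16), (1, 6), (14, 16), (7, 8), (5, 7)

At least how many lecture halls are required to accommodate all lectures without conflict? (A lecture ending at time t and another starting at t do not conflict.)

starts: [1, 4, 5, 6, 7, 9, 10, 13, 14, 14, 15]
ends:   [6, 7, 7, 8, 10, 10, 12, 15, 16, 16, 16]
s1→1 s4→2 s5→3  — peak 3.

3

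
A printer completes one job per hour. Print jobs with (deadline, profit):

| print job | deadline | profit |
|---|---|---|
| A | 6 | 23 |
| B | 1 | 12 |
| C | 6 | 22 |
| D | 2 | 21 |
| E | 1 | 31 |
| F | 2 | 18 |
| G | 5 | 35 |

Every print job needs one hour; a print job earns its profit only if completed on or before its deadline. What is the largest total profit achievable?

132

Sort by profit descending; place each in the latest free slot ≤ its deadline.
By profit: G(d5,35), E(d1,31), A(d6,23), C(d6,22), D(d2,21), F(d2,18), B(d1,12)
G→slot 5; E→slot 1; A→slot 6; C→slot 4; D→slot 2; F skipped; B skipped.
Profit = 31 + 21 + 22 + 35 + 23 = 132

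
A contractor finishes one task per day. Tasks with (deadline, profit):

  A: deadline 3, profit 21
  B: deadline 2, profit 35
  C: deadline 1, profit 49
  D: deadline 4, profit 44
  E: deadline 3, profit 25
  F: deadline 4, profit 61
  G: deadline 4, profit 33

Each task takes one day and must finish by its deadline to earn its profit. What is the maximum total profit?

189

Sort by profit descending; place each in the latest free slot ≤ its deadline.
By profit: F(d4,61), C(d1,49), D(d4,44), B(d2,35), G(d4,33), E(d3,25), A(d3,21)
F→slot 4; C→slot 1; D→slot 3; B→slot 2; G skipped; E skipped; A skipped.
Profit = 49 + 35 + 44 + 61 = 189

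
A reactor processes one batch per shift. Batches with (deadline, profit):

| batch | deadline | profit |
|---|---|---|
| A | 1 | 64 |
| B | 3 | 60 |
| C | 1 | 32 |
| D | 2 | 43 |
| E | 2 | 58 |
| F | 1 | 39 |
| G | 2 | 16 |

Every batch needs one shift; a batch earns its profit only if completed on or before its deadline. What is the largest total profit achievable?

182

Take jobs in profit order; each goes to the latest open slot no later than its deadline.
By profit: A(d1,64), B(d3,60), E(d2,58), D(d2,43), F(d1,39), C(d1,32), G(d2,16)
A→slot 1; B→slot 3; E→slot 2; D skipped; F skipped; C skipped; G skipped.
Profit = 64 + 58 + 60 = 182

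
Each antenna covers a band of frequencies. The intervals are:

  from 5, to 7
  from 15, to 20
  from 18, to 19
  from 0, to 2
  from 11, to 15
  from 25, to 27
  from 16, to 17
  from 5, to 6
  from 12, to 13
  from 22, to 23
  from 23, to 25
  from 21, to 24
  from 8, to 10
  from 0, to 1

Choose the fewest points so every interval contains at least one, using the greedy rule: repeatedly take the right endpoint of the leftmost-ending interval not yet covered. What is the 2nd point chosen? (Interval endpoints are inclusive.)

6

Sorted: [0,1] [0,2] [5,6] [5,7] [8,10] [12,13] [11,15] [16,17] [18,19] [15,20] [22,23] [21,24] [23,25] [25,27]
{[0,1],[0,2]} hit by 1; {[5,6],[5,7]} hit by 6; {[8,10]} hit by 10; {[12,13],[11,15]} hit by 13; {[16,17]} hit by 17; {[18,19],[15,20]} hit by 19; {[22,23],[21,24],[23,25]} hit by 23; {[25,27]} hit by 27.
Points: 1, 6, 10, 13, 17, 19, 23, 27 (8 total).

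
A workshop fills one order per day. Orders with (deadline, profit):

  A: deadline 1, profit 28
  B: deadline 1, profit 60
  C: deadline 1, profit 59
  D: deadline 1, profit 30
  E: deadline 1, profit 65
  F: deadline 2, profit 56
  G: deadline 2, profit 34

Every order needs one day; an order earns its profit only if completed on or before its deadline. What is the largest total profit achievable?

Take jobs in profit order; each goes to the latest open slot no later than its deadline.
By profit: E(d1,65), B(d1,60), C(d1,59), F(d2,56), G(d2,34), D(d1,30), A(d1,28)
E→slot 1; B skipped; C skipped; F→slot 2; G skipped; D skipped; A skipped.
Profit = 65 + 56 = 121

121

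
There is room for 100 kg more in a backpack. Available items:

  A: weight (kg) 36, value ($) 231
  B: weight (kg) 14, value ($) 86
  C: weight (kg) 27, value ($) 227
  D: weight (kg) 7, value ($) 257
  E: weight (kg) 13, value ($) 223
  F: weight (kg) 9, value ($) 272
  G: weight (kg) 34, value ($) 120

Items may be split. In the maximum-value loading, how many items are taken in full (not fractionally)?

Order: D (257/7=36.71) > F (272/9=30.22) > E (223/13=17.15) > C (227/27=8.41) > A (231/36=6.42) > B (86/14=6.14) > G (120/34=3.53)
Fill: take D (7 @ 257) → take F (9 @ 272) → take E (13 @ 223) → take C (27 @ 227) → take A (36 @ 231) → take 8/14 of B → 49.14; 100/100 used.
5 item(s) taken whole; one partial (take 8/14 of B).

5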